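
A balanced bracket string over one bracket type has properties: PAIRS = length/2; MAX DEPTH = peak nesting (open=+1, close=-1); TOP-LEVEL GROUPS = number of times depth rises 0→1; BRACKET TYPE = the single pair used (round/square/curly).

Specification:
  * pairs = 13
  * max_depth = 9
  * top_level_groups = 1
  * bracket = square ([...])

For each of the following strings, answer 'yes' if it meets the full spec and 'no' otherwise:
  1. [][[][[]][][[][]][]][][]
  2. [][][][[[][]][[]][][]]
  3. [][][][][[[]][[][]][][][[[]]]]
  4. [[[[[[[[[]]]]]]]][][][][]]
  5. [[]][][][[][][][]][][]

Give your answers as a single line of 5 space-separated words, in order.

String 1 '[][[][[]][][[][]][]][][]': depth seq [1 0 1 2 1 2 3 2 1 2 1 2 3 2 3 2 1 2 1 0 1 0 1 0]
  -> pairs=12 depth=3 groups=4 -> no
String 2 '[][][][[[][]][[]][][]]': depth seq [1 0 1 0 1 0 1 2 3 2 3 2 1 2 3 2 1 2 1 2 1 0]
  -> pairs=11 depth=3 groups=4 -> no
String 3 '[][][][][[[]][[][]][][][[[]]]]': depth seq [1 0 1 0 1 0 1 0 1 2 3 2 1 2 3 2 3 2 1 2 1 2 1 2 3 4 3 2 1 0]
  -> pairs=15 depth=4 groups=5 -> no
String 4 '[[[[[[[[[]]]]]]]][][][][]]': depth seq [1 2 3 4 5 6 7 8 9 8 7 6 5 4 3 2 1 2 1 2 1 2 1 2 1 0]
  -> pairs=13 depth=9 groups=1 -> yes
String 5 '[[]][][][[][][][]][][]': depth seq [1 2 1 0 1 0 1 0 1 2 1 2 1 2 1 2 1 0 1 0 1 0]
  -> pairs=11 depth=2 groups=6 -> no

Answer: no no no yes no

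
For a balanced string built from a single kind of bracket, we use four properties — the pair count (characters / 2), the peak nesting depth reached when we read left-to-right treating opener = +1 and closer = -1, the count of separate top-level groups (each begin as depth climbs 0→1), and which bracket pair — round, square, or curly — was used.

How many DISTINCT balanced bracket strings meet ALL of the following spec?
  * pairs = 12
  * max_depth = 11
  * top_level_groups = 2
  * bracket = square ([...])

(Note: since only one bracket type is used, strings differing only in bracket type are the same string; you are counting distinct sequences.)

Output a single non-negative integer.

Answer: 2

Derivation:
Spec: pairs=12 depth=11 groups=2
Count(depth <= 11) = 58786
Count(depth <= 10) = 58784
Count(depth == 11) = 58786 - 58784 = 2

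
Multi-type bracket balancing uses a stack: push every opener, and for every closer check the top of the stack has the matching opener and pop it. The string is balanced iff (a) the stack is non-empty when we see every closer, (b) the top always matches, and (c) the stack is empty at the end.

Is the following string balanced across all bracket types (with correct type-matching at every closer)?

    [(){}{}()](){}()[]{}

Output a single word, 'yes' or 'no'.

Answer: yes

Derivation:
pos 0: push '['; stack = [
pos 1: push '('; stack = [(
pos 2: ')' matches '('; pop; stack = [
pos 3: push '{'; stack = [{
pos 4: '}' matches '{'; pop; stack = [
pos 5: push '{'; stack = [{
pos 6: '}' matches '{'; pop; stack = [
pos 7: push '('; stack = [(
pos 8: ')' matches '('; pop; stack = [
pos 9: ']' matches '['; pop; stack = (empty)
pos 10: push '('; stack = (
pos 11: ')' matches '('; pop; stack = (empty)
pos 12: push '{'; stack = {
pos 13: '}' matches '{'; pop; stack = (empty)
pos 14: push '('; stack = (
pos 15: ')' matches '('; pop; stack = (empty)
pos 16: push '['; stack = [
pos 17: ']' matches '['; pop; stack = (empty)
pos 18: push '{'; stack = {
pos 19: '}' matches '{'; pop; stack = (empty)
end: stack empty → VALID
Verdict: properly nested → yes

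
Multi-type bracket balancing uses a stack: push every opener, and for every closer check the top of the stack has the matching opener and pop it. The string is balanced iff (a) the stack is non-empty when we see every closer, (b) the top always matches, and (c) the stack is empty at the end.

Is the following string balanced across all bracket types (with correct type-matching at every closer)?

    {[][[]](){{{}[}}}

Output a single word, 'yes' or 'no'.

Answer: no

Derivation:
pos 0: push '{'; stack = {
pos 1: push '['; stack = {[
pos 2: ']' matches '['; pop; stack = {
pos 3: push '['; stack = {[
pos 4: push '['; stack = {[[
pos 5: ']' matches '['; pop; stack = {[
pos 6: ']' matches '['; pop; stack = {
pos 7: push '('; stack = {(
pos 8: ')' matches '('; pop; stack = {
pos 9: push '{'; stack = {{
pos 10: push '{'; stack = {{{
pos 11: push '{'; stack = {{{{
pos 12: '}' matches '{'; pop; stack = {{{
pos 13: push '['; stack = {{{[
pos 14: saw closer '}' but top of stack is '[' (expected ']') → INVALID
Verdict: type mismatch at position 14: '}' closes '[' → no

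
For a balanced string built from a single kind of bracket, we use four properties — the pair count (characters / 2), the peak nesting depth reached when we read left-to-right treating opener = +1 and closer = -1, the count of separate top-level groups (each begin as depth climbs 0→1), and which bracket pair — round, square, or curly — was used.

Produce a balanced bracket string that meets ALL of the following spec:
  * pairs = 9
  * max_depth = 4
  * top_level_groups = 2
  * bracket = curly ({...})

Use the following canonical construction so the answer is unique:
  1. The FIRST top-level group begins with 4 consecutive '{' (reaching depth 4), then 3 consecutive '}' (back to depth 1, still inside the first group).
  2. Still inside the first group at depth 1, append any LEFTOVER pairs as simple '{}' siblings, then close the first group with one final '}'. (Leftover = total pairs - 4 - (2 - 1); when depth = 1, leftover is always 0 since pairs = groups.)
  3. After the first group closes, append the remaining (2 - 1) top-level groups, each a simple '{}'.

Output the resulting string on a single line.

Answer: {{{{}}}{}{}{}{}}{}

Derivation:
Spec: pairs=9 depth=4 groups=2
Leftover pairs = 9 - 4 - (2-1) = 4
First group: deep chain of depth 4 + 4 sibling pairs
Remaining 1 groups: simple '{}' each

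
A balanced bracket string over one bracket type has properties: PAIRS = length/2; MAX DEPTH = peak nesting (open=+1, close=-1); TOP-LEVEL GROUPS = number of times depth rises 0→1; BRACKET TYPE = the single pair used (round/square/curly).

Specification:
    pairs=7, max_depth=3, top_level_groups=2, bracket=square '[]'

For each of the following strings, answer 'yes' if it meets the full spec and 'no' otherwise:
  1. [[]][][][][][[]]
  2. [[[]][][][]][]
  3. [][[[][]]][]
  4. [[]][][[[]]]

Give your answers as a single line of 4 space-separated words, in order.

String 1 '[[]][][][][][[]]': depth seq [1 2 1 0 1 0 1 0 1 0 1 0 1 2 1 0]
  -> pairs=8 depth=2 groups=6 -> no
String 2 '[[[]][][][]][]': depth seq [1 2 3 2 1 2 1 2 1 2 1 0 1 0]
  -> pairs=7 depth=3 groups=2 -> yes
String 3 '[][[[][]]][]': depth seq [1 0 1 2 3 2 3 2 1 0 1 0]
  -> pairs=6 depth=3 groups=3 -> no
String 4 '[[]][][[[]]]': depth seq [1 2 1 0 1 0 1 2 3 2 1 0]
  -> pairs=6 depth=3 groups=3 -> no

Answer: no yes no no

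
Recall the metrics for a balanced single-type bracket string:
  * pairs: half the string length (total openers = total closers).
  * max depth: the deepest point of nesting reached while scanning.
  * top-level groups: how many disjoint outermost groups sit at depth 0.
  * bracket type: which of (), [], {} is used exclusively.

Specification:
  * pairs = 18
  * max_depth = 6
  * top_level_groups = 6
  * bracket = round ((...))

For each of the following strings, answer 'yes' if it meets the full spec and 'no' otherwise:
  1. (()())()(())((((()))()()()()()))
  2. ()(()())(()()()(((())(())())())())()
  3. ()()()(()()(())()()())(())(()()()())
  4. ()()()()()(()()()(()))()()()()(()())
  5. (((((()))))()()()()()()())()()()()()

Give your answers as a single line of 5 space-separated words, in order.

Answer: no no no no yes

Derivation:
String 1 '(()())()(())((((()))()()()()()))': depth seq [1 2 1 2 1 0 1 0 1 2 1 0 1 2 3 4 5 4 3 2 3 2 3 2 3 2 3 2 3 2 1 0]
  -> pairs=16 depth=5 groups=4 -> no
String 2 '()(()())(()()()(((())(())())())())()': depth seq [1 0 1 2 1 2 1 0 1 2 1 2 1 2 1 2 3 4 5 4 3 4 5 4 3 4 3 2 3 2 1 2 1 0 1 0]
  -> pairs=18 depth=5 groups=4 -> no
String 3 '()()()(()()(())()()())(())(()()()())': depth seq [1 0 1 0 1 0 1 2 1 2 1 2 3 2 1 2 1 2 1 2 1 0 1 2 1 0 1 2 1 2 1 2 1 2 1 0]
  -> pairs=18 depth=3 groups=6 -> no
String 4 '()()()()()(()()()(()))()()()()(()())': depth seq [1 0 1 0 1 0 1 0 1 0 1 2 1 2 1 2 1 2 3 2 1 0 1 0 1 0 1 0 1 0 1 2 1 2 1 0]
  -> pairs=18 depth=3 groups=11 -> no
String 5 '(((((()))))()()()()()()())()()()()()': depth seq [1 2 3 4 5 6 5 4 3 2 1 2 1 2 1 2 1 2 1 2 1 2 1 2 1 0 1 0 1 0 1 0 1 0 1 0]
  -> pairs=18 depth=6 groups=6 -> yes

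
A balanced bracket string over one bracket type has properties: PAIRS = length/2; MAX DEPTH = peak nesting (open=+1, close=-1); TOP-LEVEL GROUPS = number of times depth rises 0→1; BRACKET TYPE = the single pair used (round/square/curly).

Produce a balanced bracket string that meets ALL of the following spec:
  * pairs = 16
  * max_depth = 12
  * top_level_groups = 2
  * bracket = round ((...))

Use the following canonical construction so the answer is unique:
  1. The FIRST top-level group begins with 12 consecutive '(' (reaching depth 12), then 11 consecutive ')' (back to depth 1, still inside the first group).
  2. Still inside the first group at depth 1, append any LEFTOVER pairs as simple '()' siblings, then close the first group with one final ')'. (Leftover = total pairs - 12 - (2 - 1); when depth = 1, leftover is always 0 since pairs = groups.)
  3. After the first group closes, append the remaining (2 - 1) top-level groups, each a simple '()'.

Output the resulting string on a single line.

Answer: (((((((((((()))))))))))()()())()

Derivation:
Spec: pairs=16 depth=12 groups=2
Leftover pairs = 16 - 12 - (2-1) = 3
First group: deep chain of depth 12 + 3 sibling pairs
Remaining 1 groups: simple '()' each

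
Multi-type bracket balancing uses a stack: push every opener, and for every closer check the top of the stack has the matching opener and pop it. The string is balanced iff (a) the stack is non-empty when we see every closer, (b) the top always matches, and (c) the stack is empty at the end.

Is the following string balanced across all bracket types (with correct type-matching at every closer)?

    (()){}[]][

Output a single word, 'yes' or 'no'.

pos 0: push '('; stack = (
pos 1: push '('; stack = ((
pos 2: ')' matches '('; pop; stack = (
pos 3: ')' matches '('; pop; stack = (empty)
pos 4: push '{'; stack = {
pos 5: '}' matches '{'; pop; stack = (empty)
pos 6: push '['; stack = [
pos 7: ']' matches '['; pop; stack = (empty)
pos 8: saw closer ']' but stack is empty → INVALID
Verdict: unmatched closer ']' at position 8 → no

Answer: no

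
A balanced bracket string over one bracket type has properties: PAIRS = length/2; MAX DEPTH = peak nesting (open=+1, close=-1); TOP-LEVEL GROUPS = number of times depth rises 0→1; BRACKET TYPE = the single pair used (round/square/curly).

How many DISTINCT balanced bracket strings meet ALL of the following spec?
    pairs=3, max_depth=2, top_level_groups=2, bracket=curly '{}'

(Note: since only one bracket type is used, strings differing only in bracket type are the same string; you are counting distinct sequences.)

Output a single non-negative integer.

Answer: 2

Derivation:
Spec: pairs=3 depth=2 groups=2
Count(depth <= 2) = 2
Count(depth <= 1) = 0
Count(depth == 2) = 2 - 0 = 2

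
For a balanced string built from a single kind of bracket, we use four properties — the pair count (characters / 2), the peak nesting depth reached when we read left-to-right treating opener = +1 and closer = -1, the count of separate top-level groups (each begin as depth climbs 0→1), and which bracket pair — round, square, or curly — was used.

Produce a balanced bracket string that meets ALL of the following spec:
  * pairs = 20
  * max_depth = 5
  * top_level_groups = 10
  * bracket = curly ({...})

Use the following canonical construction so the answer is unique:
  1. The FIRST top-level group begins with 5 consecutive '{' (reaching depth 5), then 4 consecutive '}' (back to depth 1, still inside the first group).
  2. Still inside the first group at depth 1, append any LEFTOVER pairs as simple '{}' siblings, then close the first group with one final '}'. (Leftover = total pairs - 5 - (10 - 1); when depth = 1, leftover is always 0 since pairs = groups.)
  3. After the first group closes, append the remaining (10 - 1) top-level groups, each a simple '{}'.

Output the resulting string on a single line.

Answer: {{{{{}}}}{}{}{}{}{}{}}{}{}{}{}{}{}{}{}{}

Derivation:
Spec: pairs=20 depth=5 groups=10
Leftover pairs = 20 - 5 - (10-1) = 6
First group: deep chain of depth 5 + 6 sibling pairs
Remaining 9 groups: simple '{}' each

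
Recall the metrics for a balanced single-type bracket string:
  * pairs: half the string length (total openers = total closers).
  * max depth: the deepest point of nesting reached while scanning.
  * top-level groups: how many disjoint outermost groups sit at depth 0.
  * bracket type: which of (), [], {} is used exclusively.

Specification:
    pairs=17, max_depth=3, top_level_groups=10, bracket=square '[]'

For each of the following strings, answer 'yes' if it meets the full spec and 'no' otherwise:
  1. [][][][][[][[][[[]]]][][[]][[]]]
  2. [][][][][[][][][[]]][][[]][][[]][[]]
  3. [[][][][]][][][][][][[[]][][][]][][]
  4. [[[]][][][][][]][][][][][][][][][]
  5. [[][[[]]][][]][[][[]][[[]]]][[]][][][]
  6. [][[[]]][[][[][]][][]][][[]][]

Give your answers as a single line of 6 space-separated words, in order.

Answer: no no no yes no no

Derivation:
String 1 '[][][][][[][[][[[]]]][][[]][[]]]': depth seq [1 0 1 0 1 0 1 0 1 2 1 2 3 2 3 4 5 4 3 2 1 2 1 2 3 2 1 2 3 2 1 0]
  -> pairs=16 depth=5 groups=5 -> no
String 2 '[][][][][[][][][[]]][][[]][][[]][[]]': depth seq [1 0 1 0 1 0 1 0 1 2 1 2 1 2 1 2 3 2 1 0 1 0 1 2 1 0 1 0 1 2 1 0 1 2 1 0]
  -> pairs=18 depth=3 groups=10 -> no
String 3 '[[][][][]][][][][][][[[]][][][]][][]': depth seq [1 2 1 2 1 2 1 2 1 0 1 0 1 0 1 0 1 0 1 0 1 2 3 2 1 2 1 2 1 2 1 0 1 0 1 0]
  -> pairs=18 depth=3 groups=9 -> no
String 4 '[[[]][][][][][]][][][][][][][][][]': depth seq [1 2 3 2 1 2 1 2 1 2 1 2 1 2 1 0 1 0 1 0 1 0 1 0 1 0 1 0 1 0 1 0 1 0]
  -> pairs=17 depth=3 groups=10 -> yes
String 5 '[[][[[]]][][]][[][[]][[[]]]][[]][][][]': depth seq [1 2 1 2 3 4 3 2 1 2 1 2 1 0 1 2 1 2 3 2 1 2 3 4 3 2 1 0 1 2 1 0 1 0 1 0 1 0]
  -> pairs=19 depth=4 groups=6 -> no
String 6 '[][[[]]][[][[][]][][]][][[]][]': depth seq [1 0 1 2 3 2 1 0 1 2 1 2 3 2 3 2 1 2 1 2 1 0 1 0 1 2 1 0 1 0]
  -> pairs=15 depth=3 groups=6 -> no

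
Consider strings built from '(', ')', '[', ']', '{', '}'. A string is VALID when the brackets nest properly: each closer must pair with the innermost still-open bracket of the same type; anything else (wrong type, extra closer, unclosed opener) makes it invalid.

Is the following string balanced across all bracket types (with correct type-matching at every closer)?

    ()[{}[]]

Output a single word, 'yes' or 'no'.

pos 0: push '('; stack = (
pos 1: ')' matches '('; pop; stack = (empty)
pos 2: push '['; stack = [
pos 3: push '{'; stack = [{
pos 4: '}' matches '{'; pop; stack = [
pos 5: push '['; stack = [[
pos 6: ']' matches '['; pop; stack = [
pos 7: ']' matches '['; pop; stack = (empty)
end: stack empty → VALID
Verdict: properly nested → yes

Answer: yes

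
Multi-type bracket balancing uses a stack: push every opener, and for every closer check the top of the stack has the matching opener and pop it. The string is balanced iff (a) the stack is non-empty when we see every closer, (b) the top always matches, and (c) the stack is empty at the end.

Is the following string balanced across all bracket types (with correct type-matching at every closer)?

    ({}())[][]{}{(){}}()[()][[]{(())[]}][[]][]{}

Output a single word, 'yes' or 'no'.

pos 0: push '('; stack = (
pos 1: push '{'; stack = ({
pos 2: '}' matches '{'; pop; stack = (
pos 3: push '('; stack = ((
pos 4: ')' matches '('; pop; stack = (
pos 5: ')' matches '('; pop; stack = (empty)
pos 6: push '['; stack = [
pos 7: ']' matches '['; pop; stack = (empty)
pos 8: push '['; stack = [
pos 9: ']' matches '['; pop; stack = (empty)
pos 10: push '{'; stack = {
pos 11: '}' matches '{'; pop; stack = (empty)
pos 12: push '{'; stack = {
pos 13: push '('; stack = {(
pos 14: ')' matches '('; pop; stack = {
pos 15: push '{'; stack = {{
pos 16: '}' matches '{'; pop; stack = {
pos 17: '}' matches '{'; pop; stack = (empty)
pos 18: push '('; stack = (
pos 19: ')' matches '('; pop; stack = (empty)
pos 20: push '['; stack = [
pos 21: push '('; stack = [(
pos 22: ')' matches '('; pop; stack = [
pos 23: ']' matches '['; pop; stack = (empty)
pos 24: push '['; stack = [
pos 25: push '['; stack = [[
pos 26: ']' matches '['; pop; stack = [
pos 27: push '{'; stack = [{
pos 28: push '('; stack = [{(
pos 29: push '('; stack = [{((
pos 30: ')' matches '('; pop; stack = [{(
pos 31: ')' matches '('; pop; stack = [{
pos 32: push '['; stack = [{[
pos 33: ']' matches '['; pop; stack = [{
pos 34: '}' matches '{'; pop; stack = [
pos 35: ']' matches '['; pop; stack = (empty)
pos 36: push '['; stack = [
pos 37: push '['; stack = [[
pos 38: ']' matches '['; pop; stack = [
pos 39: ']' matches '['; pop; stack = (empty)
pos 40: push '['; stack = [
pos 41: ']' matches '['; pop; stack = (empty)
pos 42: push '{'; stack = {
pos 43: '}' matches '{'; pop; stack = (empty)
end: stack empty → VALID
Verdict: properly nested → yes

Answer: yes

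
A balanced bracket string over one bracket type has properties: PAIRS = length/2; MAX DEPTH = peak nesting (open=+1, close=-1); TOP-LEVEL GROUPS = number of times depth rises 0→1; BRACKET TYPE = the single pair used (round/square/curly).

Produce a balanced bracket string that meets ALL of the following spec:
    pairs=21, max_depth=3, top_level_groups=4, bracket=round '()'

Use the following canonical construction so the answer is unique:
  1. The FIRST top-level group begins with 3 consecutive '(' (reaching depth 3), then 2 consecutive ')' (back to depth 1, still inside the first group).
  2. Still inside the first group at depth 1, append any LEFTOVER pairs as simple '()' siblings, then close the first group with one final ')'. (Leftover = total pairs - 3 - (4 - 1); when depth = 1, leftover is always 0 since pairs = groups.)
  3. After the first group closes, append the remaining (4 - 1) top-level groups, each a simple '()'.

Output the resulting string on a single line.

Answer: ((())()()()()()()()()()()()()()()())()()()

Derivation:
Spec: pairs=21 depth=3 groups=4
Leftover pairs = 21 - 3 - (4-1) = 15
First group: deep chain of depth 3 + 15 sibling pairs
Remaining 3 groups: simple '()' each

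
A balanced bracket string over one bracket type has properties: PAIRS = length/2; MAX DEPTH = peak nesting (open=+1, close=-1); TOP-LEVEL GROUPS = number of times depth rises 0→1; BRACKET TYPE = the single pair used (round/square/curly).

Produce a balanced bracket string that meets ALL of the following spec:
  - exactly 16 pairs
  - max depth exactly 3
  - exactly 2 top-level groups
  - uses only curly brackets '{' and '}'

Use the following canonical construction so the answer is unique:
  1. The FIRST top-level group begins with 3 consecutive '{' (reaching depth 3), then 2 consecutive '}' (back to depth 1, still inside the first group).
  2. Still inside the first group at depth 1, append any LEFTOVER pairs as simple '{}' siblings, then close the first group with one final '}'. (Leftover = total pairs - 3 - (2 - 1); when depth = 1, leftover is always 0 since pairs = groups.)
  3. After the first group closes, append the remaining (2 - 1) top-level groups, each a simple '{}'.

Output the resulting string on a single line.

Spec: pairs=16 depth=3 groups=2
Leftover pairs = 16 - 3 - (2-1) = 12
First group: deep chain of depth 3 + 12 sibling pairs
Remaining 1 groups: simple '{}' each

Answer: {{{}}{}{}{}{}{}{}{}{}{}{}{}{}}{}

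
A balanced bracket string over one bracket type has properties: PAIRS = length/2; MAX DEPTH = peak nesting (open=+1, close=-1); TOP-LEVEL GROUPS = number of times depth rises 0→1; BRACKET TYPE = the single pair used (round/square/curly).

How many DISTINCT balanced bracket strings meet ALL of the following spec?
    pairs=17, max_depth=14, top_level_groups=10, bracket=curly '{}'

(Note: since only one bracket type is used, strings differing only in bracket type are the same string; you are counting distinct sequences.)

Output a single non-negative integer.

Answer: 0

Derivation:
Spec: pairs=17 depth=14 groups=10
Count(depth <= 14) = 144210
Count(depth <= 13) = 144210
Count(depth == 14) = 144210 - 144210 = 0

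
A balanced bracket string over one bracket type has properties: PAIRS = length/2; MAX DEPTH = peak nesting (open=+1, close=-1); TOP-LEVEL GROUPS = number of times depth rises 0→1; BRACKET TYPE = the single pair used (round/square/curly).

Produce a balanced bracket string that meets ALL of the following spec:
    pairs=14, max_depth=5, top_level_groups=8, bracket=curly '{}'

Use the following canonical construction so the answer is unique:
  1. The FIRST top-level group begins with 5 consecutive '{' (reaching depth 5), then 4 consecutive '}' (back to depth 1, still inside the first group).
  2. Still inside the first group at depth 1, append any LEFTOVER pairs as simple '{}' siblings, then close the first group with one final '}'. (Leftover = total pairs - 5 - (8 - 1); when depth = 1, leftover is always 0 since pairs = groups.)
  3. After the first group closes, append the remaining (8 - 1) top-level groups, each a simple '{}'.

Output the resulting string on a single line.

Answer: {{{{{}}}}{}{}}{}{}{}{}{}{}{}

Derivation:
Spec: pairs=14 depth=5 groups=8
Leftover pairs = 14 - 5 - (8-1) = 2
First group: deep chain of depth 5 + 2 sibling pairs
Remaining 7 groups: simple '{}' each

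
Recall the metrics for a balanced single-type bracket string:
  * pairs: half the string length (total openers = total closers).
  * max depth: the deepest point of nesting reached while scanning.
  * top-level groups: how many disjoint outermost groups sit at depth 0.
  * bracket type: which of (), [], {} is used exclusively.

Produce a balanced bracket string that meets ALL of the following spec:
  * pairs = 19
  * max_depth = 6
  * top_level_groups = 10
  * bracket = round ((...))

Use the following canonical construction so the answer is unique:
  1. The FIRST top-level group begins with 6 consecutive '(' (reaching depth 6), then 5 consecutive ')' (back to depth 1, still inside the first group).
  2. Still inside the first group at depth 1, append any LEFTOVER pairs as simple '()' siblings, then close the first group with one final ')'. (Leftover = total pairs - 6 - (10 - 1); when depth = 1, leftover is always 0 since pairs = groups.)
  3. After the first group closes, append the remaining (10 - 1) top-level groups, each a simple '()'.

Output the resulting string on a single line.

Answer: (((((()))))()()()())()()()()()()()()()

Derivation:
Spec: pairs=19 depth=6 groups=10
Leftover pairs = 19 - 6 - (10-1) = 4
First group: deep chain of depth 6 + 4 sibling pairs
Remaining 9 groups: simple '()' each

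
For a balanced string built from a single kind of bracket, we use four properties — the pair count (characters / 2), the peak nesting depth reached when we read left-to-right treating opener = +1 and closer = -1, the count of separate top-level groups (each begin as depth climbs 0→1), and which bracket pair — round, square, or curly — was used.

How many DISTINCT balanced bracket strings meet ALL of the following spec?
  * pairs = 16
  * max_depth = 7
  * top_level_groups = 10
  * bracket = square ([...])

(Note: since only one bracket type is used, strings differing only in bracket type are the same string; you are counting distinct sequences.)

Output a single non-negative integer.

Answer: 10

Derivation:
Spec: pairs=16 depth=7 groups=10
Count(depth <= 7) = 33915
Count(depth <= 6) = 33905
Count(depth == 7) = 33915 - 33905 = 10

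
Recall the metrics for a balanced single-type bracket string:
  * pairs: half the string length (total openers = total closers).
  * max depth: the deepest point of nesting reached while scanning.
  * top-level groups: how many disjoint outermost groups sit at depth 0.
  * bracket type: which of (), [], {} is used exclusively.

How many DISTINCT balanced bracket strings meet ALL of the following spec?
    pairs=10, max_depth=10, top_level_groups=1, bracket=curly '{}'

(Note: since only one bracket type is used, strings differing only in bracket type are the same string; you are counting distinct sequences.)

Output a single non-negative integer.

Spec: pairs=10 depth=10 groups=1
Count(depth <= 10) = 4862
Count(depth <= 9) = 4861
Count(depth == 10) = 4862 - 4861 = 1

Answer: 1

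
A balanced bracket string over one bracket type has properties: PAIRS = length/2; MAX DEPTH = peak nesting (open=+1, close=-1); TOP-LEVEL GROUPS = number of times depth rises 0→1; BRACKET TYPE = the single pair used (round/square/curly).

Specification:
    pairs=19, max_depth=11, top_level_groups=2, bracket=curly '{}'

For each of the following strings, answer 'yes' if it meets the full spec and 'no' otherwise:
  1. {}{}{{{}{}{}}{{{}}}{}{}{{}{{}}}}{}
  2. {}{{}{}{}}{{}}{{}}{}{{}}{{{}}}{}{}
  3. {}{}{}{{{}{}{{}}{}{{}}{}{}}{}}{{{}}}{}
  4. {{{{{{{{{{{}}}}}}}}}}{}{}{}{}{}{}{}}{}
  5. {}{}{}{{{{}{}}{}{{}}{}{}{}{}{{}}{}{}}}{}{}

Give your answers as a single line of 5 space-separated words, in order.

Answer: no no no yes no

Derivation:
String 1 '{}{}{{{}{}{}}{{{}}}{}{}{{}{{}}}}{}': depth seq [1 0 1 0 1 2 3 2 3 2 3 2 1 2 3 4 3 2 1 2 1 2 1 2 3 2 3 4 3 2 1 0 1 0]
  -> pairs=17 depth=4 groups=4 -> no
String 2 '{}{{}{}{}}{{}}{{}}{}{{}}{{{}}}{}{}': depth seq [1 0 1 2 1 2 1 2 1 0 1 2 1 0 1 2 1 0 1 0 1 2 1 0 1 2 3 2 1 0 1 0 1 0]
  -> pairs=17 depth=3 groups=9 -> no
String 3 '{}{}{}{{{}{}{{}}{}{{}}{}{}}{}}{{{}}}{}': depth seq [1 0 1 0 1 0 1 2 3 2 3 2 3 4 3 2 3 2 3 4 3 2 3 2 3 2 1 2 1 0 1 2 3 2 1 0 1 0]
  -> pairs=19 depth=4 groups=6 -> no
String 4 '{{{{{{{{{{{}}}}}}}}}}{}{}{}{}{}{}{}}{}': depth seq [1 2 3 4 5 6 7 8 9 10 11 10 9 8 7 6 5 4 3 2 1 2 1 2 1 2 1 2 1 2 1 2 1 2 1 0 1 0]
  -> pairs=19 depth=11 groups=2 -> yes
String 5 '{}{}{}{{{{}{}}{}{{}}{}{}{}{}{{}}{}{}}}{}{}': depth seq [1 0 1 0 1 0 1 2 3 4 3 4 3 2 3 2 3 4 3 2 3 2 3 2 3 2 3 2 3 4 3 2 3 2 3 2 1 0 1 0 1 0]
  -> pairs=21 depth=4 groups=6 -> no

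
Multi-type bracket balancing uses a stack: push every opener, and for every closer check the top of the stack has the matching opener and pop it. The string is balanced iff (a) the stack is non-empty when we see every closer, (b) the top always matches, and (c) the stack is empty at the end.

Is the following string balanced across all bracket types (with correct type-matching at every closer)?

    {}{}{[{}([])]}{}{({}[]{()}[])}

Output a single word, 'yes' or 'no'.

pos 0: push '{'; stack = {
pos 1: '}' matches '{'; pop; stack = (empty)
pos 2: push '{'; stack = {
pos 3: '}' matches '{'; pop; stack = (empty)
pos 4: push '{'; stack = {
pos 5: push '['; stack = {[
pos 6: push '{'; stack = {[{
pos 7: '}' matches '{'; pop; stack = {[
pos 8: push '('; stack = {[(
pos 9: push '['; stack = {[([
pos 10: ']' matches '['; pop; stack = {[(
pos 11: ')' matches '('; pop; stack = {[
pos 12: ']' matches '['; pop; stack = {
pos 13: '}' matches '{'; pop; stack = (empty)
pos 14: push '{'; stack = {
pos 15: '}' matches '{'; pop; stack = (empty)
pos 16: push '{'; stack = {
pos 17: push '('; stack = {(
pos 18: push '{'; stack = {({
pos 19: '}' matches '{'; pop; stack = {(
pos 20: push '['; stack = {([
pos 21: ']' matches '['; pop; stack = {(
pos 22: push '{'; stack = {({
pos 23: push '('; stack = {({(
pos 24: ')' matches '('; pop; stack = {({
pos 25: '}' matches '{'; pop; stack = {(
pos 26: push '['; stack = {([
pos 27: ']' matches '['; pop; stack = {(
pos 28: ')' matches '('; pop; stack = {
pos 29: '}' matches '{'; pop; stack = (empty)
end: stack empty → VALID
Verdict: properly nested → yes

Answer: yes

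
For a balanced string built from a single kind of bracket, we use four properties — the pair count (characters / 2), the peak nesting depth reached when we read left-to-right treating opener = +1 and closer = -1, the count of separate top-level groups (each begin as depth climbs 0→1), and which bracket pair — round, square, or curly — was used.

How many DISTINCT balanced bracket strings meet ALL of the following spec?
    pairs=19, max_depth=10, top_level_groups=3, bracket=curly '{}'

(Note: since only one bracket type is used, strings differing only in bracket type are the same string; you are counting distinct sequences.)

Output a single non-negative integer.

Spec: pairs=19 depth=10 groups=3
Count(depth <= 10) = 345489606
Count(depth <= 9) = 339089718
Count(depth == 10) = 345489606 - 339089718 = 6399888

Answer: 6399888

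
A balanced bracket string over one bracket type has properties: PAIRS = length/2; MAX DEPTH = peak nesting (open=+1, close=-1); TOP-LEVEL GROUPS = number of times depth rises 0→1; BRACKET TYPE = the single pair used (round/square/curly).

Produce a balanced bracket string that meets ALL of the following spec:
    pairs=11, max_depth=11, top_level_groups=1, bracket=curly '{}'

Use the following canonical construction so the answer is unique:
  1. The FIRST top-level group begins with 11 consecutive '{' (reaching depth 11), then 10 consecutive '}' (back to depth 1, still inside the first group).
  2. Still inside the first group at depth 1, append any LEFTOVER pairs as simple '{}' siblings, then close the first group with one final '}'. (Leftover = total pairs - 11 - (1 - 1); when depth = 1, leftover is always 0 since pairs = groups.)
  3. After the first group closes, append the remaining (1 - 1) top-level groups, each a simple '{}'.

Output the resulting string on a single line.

Answer: {{{{{{{{{{{}}}}}}}}}}}

Derivation:
Spec: pairs=11 depth=11 groups=1
Leftover pairs = 11 - 11 - (1-1) = 0
First group: deep chain of depth 11 + 0 sibling pairs
Remaining 0 groups: simple '{}' each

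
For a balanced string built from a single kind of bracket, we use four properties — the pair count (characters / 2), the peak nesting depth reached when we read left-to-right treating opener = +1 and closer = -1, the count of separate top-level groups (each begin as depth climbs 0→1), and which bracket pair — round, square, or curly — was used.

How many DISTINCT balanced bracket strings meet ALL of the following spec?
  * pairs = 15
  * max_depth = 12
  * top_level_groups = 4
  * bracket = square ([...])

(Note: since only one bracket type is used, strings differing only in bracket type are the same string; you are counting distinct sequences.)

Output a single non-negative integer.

Spec: pairs=15 depth=12 groups=4
Count(depth <= 12) = 1188640
Count(depth <= 11) = 1188636
Count(depth == 12) = 1188640 - 1188636 = 4

Answer: 4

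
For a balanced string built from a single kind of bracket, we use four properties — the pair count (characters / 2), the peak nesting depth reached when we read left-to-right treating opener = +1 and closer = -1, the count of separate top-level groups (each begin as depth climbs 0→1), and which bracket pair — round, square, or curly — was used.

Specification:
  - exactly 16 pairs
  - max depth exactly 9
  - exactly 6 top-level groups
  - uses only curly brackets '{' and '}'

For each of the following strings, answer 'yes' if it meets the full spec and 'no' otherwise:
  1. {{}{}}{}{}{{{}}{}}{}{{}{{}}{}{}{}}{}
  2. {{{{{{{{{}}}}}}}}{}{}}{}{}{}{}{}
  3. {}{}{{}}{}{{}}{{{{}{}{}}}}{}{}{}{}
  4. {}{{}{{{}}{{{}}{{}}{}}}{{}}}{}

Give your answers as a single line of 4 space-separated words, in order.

Answer: no yes no no

Derivation:
String 1 '{{}{}}{}{}{{{}}{}}{}{{}{{}}{}{}{}}{}': depth seq [1 2 1 2 1 0 1 0 1 0 1 2 3 2 1 2 1 0 1 0 1 2 1 2 3 2 1 2 1 2 1 2 1 0 1 0]
  -> pairs=18 depth=3 groups=7 -> no
String 2 '{{{{{{{{{}}}}}}}}{}{}}{}{}{}{}{}': depth seq [1 2 3 4 5 6 7 8 9 8 7 6 5 4 3 2 1 2 1 2 1 0 1 0 1 0 1 0 1 0 1 0]
  -> pairs=16 depth=9 groups=6 -> yes
String 3 '{}{}{{}}{}{{}}{{{{}{}{}}}}{}{}{}{}': depth seq [1 0 1 0 1 2 1 0 1 0 1 2 1 0 1 2 3 4 3 4 3 4 3 2 1 0 1 0 1 0 1 0 1 0]
  -> pairs=17 depth=4 groups=10 -> no
String 4 '{}{{}{{{}}{{{}}{{}}{}}}{{}}}{}': depth seq [1 0 1 2 1 2 3 4 3 2 3 4 5 4 3 4 5 4 3 4 3 2 1 2 3 2 1 0 1 0]
  -> pairs=15 depth=5 groups=3 -> no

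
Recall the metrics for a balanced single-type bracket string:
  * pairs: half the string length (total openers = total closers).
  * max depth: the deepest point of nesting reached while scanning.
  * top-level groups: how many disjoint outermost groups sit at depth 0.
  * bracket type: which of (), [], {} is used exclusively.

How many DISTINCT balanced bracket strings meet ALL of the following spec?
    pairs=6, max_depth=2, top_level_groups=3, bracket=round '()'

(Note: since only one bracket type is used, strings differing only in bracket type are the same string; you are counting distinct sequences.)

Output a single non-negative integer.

Spec: pairs=6 depth=2 groups=3
Count(depth <= 2) = 10
Count(depth <= 1) = 0
Count(depth == 2) = 10 - 0 = 10

Answer: 10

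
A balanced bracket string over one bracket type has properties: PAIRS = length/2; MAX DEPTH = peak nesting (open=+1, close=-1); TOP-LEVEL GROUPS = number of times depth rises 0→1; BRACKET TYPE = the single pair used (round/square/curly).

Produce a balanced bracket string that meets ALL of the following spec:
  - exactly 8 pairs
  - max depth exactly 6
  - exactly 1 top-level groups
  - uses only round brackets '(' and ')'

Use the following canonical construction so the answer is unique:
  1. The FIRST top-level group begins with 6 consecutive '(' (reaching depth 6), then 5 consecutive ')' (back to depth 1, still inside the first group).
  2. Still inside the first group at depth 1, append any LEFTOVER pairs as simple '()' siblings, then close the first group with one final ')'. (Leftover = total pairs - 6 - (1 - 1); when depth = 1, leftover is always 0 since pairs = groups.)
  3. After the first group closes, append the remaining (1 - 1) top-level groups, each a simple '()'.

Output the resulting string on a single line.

Answer: (((((()))))()())

Derivation:
Spec: pairs=8 depth=6 groups=1
Leftover pairs = 8 - 6 - (1-1) = 2
First group: deep chain of depth 6 + 2 sibling pairs
Remaining 0 groups: simple '()' each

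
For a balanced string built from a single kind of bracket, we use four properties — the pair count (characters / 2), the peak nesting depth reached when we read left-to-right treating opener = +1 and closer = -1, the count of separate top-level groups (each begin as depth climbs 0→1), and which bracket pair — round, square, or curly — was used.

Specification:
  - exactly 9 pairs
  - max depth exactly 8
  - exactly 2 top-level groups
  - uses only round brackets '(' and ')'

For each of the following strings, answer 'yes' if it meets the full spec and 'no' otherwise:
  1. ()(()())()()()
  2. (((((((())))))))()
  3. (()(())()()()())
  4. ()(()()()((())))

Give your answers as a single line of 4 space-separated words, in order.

Answer: no yes no no

Derivation:
String 1 '()(()())()()()': depth seq [1 0 1 2 1 2 1 0 1 0 1 0 1 0]
  -> pairs=7 depth=2 groups=5 -> no
String 2 '(((((((())))))))()': depth seq [1 2 3 4 5 6 7 8 7 6 5 4 3 2 1 0 1 0]
  -> pairs=9 depth=8 groups=2 -> yes
String 3 '(()(())()()()())': depth seq [1 2 1 2 3 2 1 2 1 2 1 2 1 2 1 0]
  -> pairs=8 depth=3 groups=1 -> no
String 4 '()(()()()((())))': depth seq [1 0 1 2 1 2 1 2 1 2 3 4 3 2 1 0]
  -> pairs=8 depth=4 groups=2 -> no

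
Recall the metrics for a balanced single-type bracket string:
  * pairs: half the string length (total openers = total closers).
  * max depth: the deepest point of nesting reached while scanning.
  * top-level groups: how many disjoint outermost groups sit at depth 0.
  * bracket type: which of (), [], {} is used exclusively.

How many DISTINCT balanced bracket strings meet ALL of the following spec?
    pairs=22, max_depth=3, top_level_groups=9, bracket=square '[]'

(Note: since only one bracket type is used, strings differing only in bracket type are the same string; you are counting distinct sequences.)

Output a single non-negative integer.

Spec: pairs=22 depth=3 groups=9
Count(depth <= 3) = 47638512
Count(depth <= 2) = 203490
Count(depth == 3) = 47638512 - 203490 = 47435022

Answer: 47435022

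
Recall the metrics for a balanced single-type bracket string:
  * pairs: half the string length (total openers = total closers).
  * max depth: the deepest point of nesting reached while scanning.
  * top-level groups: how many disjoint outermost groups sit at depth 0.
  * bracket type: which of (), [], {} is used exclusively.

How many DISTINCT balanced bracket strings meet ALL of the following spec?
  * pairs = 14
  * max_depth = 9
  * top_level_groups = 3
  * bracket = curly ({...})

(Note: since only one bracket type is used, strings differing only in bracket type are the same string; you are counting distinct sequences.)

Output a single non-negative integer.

Spec: pairs=14 depth=9 groups=3
Count(depth <= 9) = 534201
Count(depth <= 8) = 530400
Count(depth == 9) = 534201 - 530400 = 3801

Answer: 3801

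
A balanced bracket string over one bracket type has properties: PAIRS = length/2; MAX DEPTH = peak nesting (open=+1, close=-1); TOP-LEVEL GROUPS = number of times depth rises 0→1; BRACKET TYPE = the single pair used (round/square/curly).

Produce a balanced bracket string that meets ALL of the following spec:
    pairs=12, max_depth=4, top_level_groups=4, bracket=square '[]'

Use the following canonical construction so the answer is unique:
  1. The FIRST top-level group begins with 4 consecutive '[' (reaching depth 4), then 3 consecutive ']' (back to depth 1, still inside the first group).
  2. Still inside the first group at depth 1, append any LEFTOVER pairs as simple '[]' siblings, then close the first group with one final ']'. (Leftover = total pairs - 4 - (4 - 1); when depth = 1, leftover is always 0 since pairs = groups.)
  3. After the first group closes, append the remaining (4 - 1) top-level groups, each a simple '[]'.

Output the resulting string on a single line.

Answer: [[[[]]][][][][][]][][][]

Derivation:
Spec: pairs=12 depth=4 groups=4
Leftover pairs = 12 - 4 - (4-1) = 5
First group: deep chain of depth 4 + 5 sibling pairs
Remaining 3 groups: simple '[]' each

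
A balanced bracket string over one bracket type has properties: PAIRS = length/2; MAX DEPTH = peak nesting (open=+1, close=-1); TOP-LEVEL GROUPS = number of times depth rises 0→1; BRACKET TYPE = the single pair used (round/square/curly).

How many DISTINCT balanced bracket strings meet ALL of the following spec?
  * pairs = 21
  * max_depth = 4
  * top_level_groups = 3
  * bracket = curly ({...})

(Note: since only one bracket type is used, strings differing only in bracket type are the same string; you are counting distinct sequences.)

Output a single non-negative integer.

Spec: pairs=21 depth=4 groups=3
Count(depth <= 4) = 275858513
Count(depth <= 3) = 8192000
Count(depth == 4) = 275858513 - 8192000 = 267666513

Answer: 267666513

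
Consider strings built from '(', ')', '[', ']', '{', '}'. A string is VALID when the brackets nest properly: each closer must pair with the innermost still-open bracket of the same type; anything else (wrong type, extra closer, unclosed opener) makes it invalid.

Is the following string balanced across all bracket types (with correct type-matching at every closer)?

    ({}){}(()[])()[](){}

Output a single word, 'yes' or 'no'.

pos 0: push '('; stack = (
pos 1: push '{'; stack = ({
pos 2: '}' matches '{'; pop; stack = (
pos 3: ')' matches '('; pop; stack = (empty)
pos 4: push '{'; stack = {
pos 5: '}' matches '{'; pop; stack = (empty)
pos 6: push '('; stack = (
pos 7: push '('; stack = ((
pos 8: ')' matches '('; pop; stack = (
pos 9: push '['; stack = ([
pos 10: ']' matches '['; pop; stack = (
pos 11: ')' matches '('; pop; stack = (empty)
pos 12: push '('; stack = (
pos 13: ')' matches '('; pop; stack = (empty)
pos 14: push '['; stack = [
pos 15: ']' matches '['; pop; stack = (empty)
pos 16: push '('; stack = (
pos 17: ')' matches '('; pop; stack = (empty)
pos 18: push '{'; stack = {
pos 19: '}' matches '{'; pop; stack = (empty)
end: stack empty → VALID
Verdict: properly nested → yes

Answer: yes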